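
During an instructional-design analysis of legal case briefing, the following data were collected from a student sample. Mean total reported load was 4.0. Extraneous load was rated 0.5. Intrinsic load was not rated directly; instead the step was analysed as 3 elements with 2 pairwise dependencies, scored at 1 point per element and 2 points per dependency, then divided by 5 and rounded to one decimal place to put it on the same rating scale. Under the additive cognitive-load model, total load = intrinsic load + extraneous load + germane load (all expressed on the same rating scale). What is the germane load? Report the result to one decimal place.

Intrinsic (element-interactivity): (3 × 1 + 2 × 2) / 5 = 7 / 5 = 1.4000 → 1.4.
germane load = total − intrinsic − extraneous
             = 4.0 − 1.4 − 0.5 = 2.1.

2.1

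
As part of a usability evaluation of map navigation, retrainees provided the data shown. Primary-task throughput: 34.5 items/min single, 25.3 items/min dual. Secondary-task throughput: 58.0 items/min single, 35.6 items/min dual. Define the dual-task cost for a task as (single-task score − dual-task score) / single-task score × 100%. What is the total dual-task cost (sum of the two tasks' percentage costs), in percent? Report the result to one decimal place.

65.3

Primary cost = (34.5 − 25.3) / 34.5 × 100% = 26.6667%.
Secondary cost = (58.0 − 35.6) / 58.0 × 100% = 38.6207%.
Total = 26.6667% + 38.6207% = 65.2874% ≈ 65.3%.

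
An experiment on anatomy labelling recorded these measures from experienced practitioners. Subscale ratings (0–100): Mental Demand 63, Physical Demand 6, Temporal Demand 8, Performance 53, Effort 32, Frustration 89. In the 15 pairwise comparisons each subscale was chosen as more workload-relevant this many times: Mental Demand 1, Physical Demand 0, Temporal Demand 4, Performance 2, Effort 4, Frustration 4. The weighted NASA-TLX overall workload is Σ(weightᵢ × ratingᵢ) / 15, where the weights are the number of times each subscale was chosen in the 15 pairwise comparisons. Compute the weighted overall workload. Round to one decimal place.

45.7

The tallies are the weights (they sum to 15).
Weighted sum = 1·63 + 0·6 + 4·8 + 2·53 + 4·32 + 4·89
            = 63 + 0 + 32 + 106 + 128 + 356 = 685.
Overall workload = 685 / 15 = 45.6667 ≈ 45.7.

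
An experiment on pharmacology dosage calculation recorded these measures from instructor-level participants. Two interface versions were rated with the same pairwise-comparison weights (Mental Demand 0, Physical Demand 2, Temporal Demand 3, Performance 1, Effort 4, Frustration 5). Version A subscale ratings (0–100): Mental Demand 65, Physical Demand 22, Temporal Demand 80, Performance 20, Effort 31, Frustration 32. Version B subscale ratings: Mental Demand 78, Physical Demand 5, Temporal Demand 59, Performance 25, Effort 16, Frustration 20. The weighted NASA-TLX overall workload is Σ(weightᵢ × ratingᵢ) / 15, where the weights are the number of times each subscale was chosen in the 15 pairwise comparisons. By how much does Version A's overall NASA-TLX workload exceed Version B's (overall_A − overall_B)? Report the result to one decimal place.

14.1

Version A weighted sum = 0·65 + 2·22 + 3·80 + 1·20 + 4·31 + 5·32 = 0 + 44 + 240 + 20 + 124 + 160 = 588; overall_A = 588/15 = 39.2000.
Version B weighted sum = 0·78 + 2·5 + 3·59 + 1·25 + 4·16 + 5·20 = 0 + 10 + 177 + 25 + 64 + 100 = 376; overall_B = 376/15 = 25.0667.
Difference = 39.2000 − 25.0667 = 14.1333 ≈ 14.1.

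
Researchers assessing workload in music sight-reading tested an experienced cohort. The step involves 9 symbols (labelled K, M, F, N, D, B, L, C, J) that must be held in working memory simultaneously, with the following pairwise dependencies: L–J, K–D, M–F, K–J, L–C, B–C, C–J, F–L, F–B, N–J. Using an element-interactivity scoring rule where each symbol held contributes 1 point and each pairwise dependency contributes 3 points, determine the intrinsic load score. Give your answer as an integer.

39

Count of symbols held simultaneously: 9.
Count of pairwise dependencies listed: 10.
Element contribution: 9 × 1 = 9.
Interaction contribution: 10 × 3 = 30.
Intrinsic load = 9 + 30 = 39.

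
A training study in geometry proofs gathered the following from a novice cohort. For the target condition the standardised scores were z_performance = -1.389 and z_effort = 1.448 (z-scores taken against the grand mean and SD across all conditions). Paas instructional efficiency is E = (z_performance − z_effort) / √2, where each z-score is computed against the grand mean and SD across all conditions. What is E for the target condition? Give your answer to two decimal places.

z_P − z_E = -1.389 − 1.448 = -2.8370.
E = -2.8370 / √2 = -2.8370 / 1.41421 = -2.0061 ≈ -2.01.

-2.01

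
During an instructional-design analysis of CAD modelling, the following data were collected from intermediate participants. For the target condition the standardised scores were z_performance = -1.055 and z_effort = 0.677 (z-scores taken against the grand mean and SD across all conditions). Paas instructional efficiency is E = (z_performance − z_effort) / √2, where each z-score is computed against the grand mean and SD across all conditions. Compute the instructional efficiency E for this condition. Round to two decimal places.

-1.22

z_P − z_E = -1.055 − 0.677 = -1.7320.
E = -1.7320 / √2 = -1.7320 / 1.41421 = -1.2247 ≈ -1.22.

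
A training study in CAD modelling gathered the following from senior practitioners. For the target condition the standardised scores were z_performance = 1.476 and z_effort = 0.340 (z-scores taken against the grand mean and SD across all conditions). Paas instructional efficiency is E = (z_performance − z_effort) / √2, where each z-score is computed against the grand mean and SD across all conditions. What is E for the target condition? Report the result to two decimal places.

0.80

z_P − z_E = 1.476 − 0.340 = 1.1360.
E = 1.1360 / √2 = 1.1360 / 1.41421 = 0.8033 ≈ 0.80.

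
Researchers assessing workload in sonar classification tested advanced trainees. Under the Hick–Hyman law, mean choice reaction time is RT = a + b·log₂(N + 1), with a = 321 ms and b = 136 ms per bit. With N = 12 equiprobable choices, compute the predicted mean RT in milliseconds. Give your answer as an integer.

824

log₂(12 + 1) = log₂(13) = 3.7004.
RT = 321 + 136 × 3.7004 = 321 + 503.2544 = 824.2544 ms.
≈ 824 ms.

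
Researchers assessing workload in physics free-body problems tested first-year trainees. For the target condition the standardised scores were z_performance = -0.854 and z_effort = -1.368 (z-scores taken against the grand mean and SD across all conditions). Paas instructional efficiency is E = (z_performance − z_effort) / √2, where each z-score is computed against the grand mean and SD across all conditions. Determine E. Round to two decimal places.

z_P − z_E = -0.854 − (-1.368) = 0.5140.
E = 0.5140 / √2 = 0.5140 / 1.41421 = 0.3635 ≈ 0.36.

0.36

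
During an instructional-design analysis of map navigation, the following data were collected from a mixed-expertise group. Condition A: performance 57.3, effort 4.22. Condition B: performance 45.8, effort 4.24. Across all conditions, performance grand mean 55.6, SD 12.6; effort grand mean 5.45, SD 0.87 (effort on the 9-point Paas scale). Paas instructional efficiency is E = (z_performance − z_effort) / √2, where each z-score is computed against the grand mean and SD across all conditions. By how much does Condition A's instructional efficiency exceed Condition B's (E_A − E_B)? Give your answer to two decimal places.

0.66

Condition A: z_P = (57.3 − 55.6)/12.6 = 0.1349; z_E = (4.22 − 5.45)/0.87 = -1.4138; E_A = (0.1349 − (-1.4138))/√2 = 1.0951.
Condition B: z_P = (45.8 − 55.6)/12.6 = -0.7778; z_E = (4.24 − 5.45)/0.87 = -1.3908; E_B = (-0.7778 − (-1.3908))/√2 = 0.4335.
E_A − E_B = 1.0951 − 0.4335 = 0.6616 ≈ 0.66.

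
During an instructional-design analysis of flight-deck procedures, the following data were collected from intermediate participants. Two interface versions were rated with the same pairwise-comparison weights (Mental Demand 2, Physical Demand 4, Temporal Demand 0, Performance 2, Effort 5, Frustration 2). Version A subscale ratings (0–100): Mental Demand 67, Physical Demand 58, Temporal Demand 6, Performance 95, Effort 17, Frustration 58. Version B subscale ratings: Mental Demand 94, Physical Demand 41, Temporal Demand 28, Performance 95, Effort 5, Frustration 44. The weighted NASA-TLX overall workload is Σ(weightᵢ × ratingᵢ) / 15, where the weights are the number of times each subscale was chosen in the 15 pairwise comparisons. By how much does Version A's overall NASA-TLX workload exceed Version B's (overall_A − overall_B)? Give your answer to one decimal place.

6.8

Version A weighted sum = 2·67 + 4·58 + 0·6 + 2·95 + 5·17 + 2·58 = 134 + 232 + 0 + 190 + 85 + 116 = 757; overall_A = 757/15 = 50.4667.
Version B weighted sum = 2·94 + 4·41 + 0·28 + 2·95 + 5·5 + 2·44 = 188 + 164 + 0 + 190 + 25 + 88 = 655; overall_B = 655/15 = 43.6667.
Difference = 50.4667 − 43.6667 = 6.8000 ≈ 6.8.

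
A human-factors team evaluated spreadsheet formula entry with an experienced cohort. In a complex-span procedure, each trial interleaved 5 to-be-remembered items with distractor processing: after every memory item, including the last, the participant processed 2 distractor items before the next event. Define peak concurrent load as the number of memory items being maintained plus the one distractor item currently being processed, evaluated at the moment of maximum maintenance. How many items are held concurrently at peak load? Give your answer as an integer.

Maintenance is greatest during the distractor(s) after memory item 5: all 5 memory items are being held.
One distractor item is concurrently being processed.
Peak concurrent load = 5 + 1 = 6 items.

6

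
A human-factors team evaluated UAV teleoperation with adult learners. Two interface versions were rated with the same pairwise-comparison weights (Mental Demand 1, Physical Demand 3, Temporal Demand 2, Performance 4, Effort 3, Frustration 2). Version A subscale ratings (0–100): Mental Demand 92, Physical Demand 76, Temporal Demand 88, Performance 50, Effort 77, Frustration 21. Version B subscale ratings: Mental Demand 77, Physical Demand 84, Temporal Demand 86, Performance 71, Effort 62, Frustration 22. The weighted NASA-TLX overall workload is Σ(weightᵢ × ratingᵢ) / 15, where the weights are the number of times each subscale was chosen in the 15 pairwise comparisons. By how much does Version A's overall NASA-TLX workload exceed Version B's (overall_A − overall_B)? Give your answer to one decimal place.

-3.1

Version A weighted sum = 1·92 + 3·76 + 2·88 + 4·50 + 3·77 + 2·21 = 92 + 228 + 176 + 200 + 231 + 42 = 969; overall_A = 969/15 = 64.6000.
Version B weighted sum = 1·77 + 3·84 + 2·86 + 4·71 + 3·62 + 2·22 = 77 + 252 + 172 + 284 + 186 + 44 = 1015; overall_B = 1015/15 = 67.6667.
Difference = 64.6000 − 67.6667 = -3.0667 ≈ -3.1.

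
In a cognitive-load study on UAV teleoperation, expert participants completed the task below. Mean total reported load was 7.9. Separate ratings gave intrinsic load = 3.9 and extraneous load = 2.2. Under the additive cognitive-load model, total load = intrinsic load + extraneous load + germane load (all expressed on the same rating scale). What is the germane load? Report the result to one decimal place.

germane load = total − intrinsic − extraneous
             = 7.9 − 3.9 − 2.2 = 1.8.

1.8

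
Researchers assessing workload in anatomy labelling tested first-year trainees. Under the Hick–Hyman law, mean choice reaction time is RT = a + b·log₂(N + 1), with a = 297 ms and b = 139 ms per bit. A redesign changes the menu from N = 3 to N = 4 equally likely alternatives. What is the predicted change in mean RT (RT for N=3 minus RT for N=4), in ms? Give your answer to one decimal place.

RT(3) = 297 + 139·log₂(4) = 297 + 139·2.0000 = 575.0000 ms.
RT(4) = 297 + 139·log₂(5) = 297 + 139·2.3219 = 619.7441 ms.
Difference = 575.0000 − 619.7441 = -44.7441 ≈ -44.7 ms.

-44.7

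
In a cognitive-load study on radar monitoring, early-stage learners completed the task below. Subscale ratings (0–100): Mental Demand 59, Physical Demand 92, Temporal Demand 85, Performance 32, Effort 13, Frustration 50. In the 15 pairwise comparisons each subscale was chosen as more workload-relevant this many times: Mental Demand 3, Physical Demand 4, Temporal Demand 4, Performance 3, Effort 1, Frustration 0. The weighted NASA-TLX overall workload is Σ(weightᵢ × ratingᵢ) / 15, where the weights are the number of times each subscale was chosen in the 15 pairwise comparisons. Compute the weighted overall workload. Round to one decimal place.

The tallies are the weights (they sum to 15).
Weighted sum = 3·59 + 4·92 + 4·85 + 3·32 + 1·13 + 0·50
            = 177 + 368 + 340 + 96 + 13 + 0 = 994.
Overall workload = 994 / 15 = 66.2667 ≈ 66.3.

66.3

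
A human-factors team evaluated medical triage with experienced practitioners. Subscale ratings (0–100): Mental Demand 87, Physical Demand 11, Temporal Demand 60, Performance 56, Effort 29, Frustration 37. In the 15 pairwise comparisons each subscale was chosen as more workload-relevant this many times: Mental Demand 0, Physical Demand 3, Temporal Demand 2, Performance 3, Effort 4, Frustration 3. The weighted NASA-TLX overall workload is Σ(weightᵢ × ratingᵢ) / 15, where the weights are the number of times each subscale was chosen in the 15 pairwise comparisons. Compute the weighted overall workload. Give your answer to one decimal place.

36.5

The tallies are the weights (they sum to 15).
Weighted sum = 0·87 + 3·11 + 2·60 + 3·56 + 4·29 + 3·37
            = 0 + 33 + 120 + 168 + 116 + 111 = 548.
Overall workload = 548 / 15 = 36.5333 ≈ 36.5.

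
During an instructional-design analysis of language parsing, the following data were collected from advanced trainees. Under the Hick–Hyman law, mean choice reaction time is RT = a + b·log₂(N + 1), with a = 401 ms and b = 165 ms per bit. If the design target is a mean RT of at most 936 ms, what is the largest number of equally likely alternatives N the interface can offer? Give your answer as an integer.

8

Set 401 + 165·log₂(N + 1) ≤ 936.
log₂(N + 1) ≤ (936 − 401) / 165 = 3.2424.
N + 1 ≤ 2^3.2424 = 9.4637.
N ≤ 8.4637, so the largest integer N is 8.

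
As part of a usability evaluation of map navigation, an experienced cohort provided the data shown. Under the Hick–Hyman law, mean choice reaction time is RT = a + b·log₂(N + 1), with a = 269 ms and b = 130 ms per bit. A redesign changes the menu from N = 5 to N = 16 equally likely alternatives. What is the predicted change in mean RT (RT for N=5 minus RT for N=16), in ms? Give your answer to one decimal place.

RT(5) = 269 + 130·log₂(6) = 269 + 130·2.5850 = 605.0500 ms.
RT(16) = 269 + 130·log₂(17) = 269 + 130·4.0875 = 800.3750 ms.
Difference = 605.0500 − 800.3750 = -195.3250 ≈ -195.3 ms.

-195.3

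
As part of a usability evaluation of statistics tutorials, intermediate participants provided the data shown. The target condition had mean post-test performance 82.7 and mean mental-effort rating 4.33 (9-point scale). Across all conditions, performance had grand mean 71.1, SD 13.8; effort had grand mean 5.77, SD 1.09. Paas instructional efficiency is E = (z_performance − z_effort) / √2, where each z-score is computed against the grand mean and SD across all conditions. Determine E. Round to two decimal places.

1.53

z_performance = (82.7 − 71.1) / 13.8 = 11.6000 / 13.8 = 0.8406.
z_effort = (4.33 − 5.77) / 1.09 = -1.4400 / 1.09 = -1.3211.
z_P − z_E = 0.8406 − (-1.3211) = 2.1617.
E = 2.1617 / √2 = 2.1617 / 1.41421 = 1.5286 ≈ 1.53.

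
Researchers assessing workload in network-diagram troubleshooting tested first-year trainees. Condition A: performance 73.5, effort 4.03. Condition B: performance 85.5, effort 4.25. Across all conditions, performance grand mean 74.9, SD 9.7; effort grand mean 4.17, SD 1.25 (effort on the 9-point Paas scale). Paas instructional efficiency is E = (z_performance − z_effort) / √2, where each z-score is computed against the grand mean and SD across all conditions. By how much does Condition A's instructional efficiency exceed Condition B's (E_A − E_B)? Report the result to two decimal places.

-0.75

Condition A: z_P = (73.5 − 74.9)/9.7 = -0.1443; z_E = (4.03 − 4.17)/1.25 = -0.1120; E_A = (-0.1443 − (-0.1120))/√2 = -0.0228.
Condition B: z_P = (85.5 − 74.9)/9.7 = 1.0928; z_E = (4.25 − 4.17)/1.25 = 0.0640; E_B = (1.0928 − 0.0640)/√2 = 0.7275.
E_A − E_B = -0.0228 − 0.7275 = -0.7503 ≈ -0.75.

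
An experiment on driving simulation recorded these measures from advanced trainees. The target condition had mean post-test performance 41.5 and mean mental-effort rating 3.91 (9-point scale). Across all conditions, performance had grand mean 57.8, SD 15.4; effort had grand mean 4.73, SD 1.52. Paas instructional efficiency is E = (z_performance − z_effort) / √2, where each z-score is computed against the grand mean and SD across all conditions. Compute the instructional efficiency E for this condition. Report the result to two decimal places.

z_performance = (41.5 − 57.8) / 15.4 = -16.3000 / 15.4 = -1.0584.
z_effort = (3.91 − 4.73) / 1.52 = -0.8200 / 1.52 = -0.5395.
z_P − z_E = -1.0584 − (-0.5395) = -0.5189.
E = -0.5189 / √2 = -0.5189 / 1.41421 = -0.3669 ≈ -0.37.

-0.37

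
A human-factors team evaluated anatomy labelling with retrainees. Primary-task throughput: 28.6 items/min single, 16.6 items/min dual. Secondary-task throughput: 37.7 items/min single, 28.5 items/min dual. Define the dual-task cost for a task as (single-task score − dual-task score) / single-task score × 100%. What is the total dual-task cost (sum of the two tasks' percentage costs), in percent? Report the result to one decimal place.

66.4

Primary cost = (28.6 − 16.6) / 28.6 × 100% = 41.9580%.
Secondary cost = (37.7 − 28.5) / 37.7 × 100% = 24.4032%.
Total = 41.9580% + 24.4032% = 66.3612% ≈ 66.4%.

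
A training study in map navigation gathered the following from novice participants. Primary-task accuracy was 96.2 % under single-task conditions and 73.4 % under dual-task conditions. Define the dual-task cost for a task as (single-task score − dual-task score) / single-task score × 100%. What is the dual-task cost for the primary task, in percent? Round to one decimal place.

Cost = (96.2 − 73.4) / 96.2 × 100%
     = 22.8000 / 96.2 × 100% = 23.7006%.
≈ 23.7%.

23.7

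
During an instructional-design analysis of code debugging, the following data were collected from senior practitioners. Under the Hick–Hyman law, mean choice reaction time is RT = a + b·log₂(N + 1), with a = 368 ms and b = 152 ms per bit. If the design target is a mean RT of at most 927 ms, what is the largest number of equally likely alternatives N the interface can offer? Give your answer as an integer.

11

Set 368 + 152·log₂(N + 1) ≤ 927.
log₂(N + 1) ≤ (927 − 368) / 152 = 3.6776.
N + 1 ≤ 2^3.6776 = 12.7958.
N ≤ 11.7958, so the largest integer N is 11.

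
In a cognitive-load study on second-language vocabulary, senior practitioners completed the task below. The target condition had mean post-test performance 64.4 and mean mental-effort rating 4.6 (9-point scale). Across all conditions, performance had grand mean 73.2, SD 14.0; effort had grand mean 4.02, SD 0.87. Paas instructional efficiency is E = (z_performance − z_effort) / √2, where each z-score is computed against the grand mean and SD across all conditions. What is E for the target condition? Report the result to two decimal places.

z_performance = (64.4 − 73.2) / 14.0 = -8.8000 / 14.0 = -0.6286.
z_effort = (4.6 − 4.02) / 0.87 = 0.5800 / 0.87 = 0.6667.
z_P − z_E = -0.6286 − 0.6667 = -1.2953.
E = -1.2953 / √2 = -1.2953 / 1.41421 = -0.9159 ≈ -0.92.

-0.92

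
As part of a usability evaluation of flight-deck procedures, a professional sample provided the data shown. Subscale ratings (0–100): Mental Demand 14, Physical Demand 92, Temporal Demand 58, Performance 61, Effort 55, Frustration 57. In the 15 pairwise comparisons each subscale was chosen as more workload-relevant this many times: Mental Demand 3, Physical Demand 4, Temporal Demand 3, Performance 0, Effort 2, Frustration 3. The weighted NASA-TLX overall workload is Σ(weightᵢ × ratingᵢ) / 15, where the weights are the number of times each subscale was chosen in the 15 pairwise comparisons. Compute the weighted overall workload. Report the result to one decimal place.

57.7

The tallies are the weights (they sum to 15).
Weighted sum = 3·14 + 4·92 + 3·58 + 0·61 + 2·55 + 3·57
            = 42 + 368 + 174 + 0 + 110 + 171 = 865.
Overall workload = 865 / 15 = 57.6667 ≈ 57.7.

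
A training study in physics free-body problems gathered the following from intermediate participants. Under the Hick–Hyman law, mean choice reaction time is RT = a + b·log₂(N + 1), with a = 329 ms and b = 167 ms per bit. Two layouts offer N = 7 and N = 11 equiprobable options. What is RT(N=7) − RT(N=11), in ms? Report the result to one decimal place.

RT(7) = 329 + 167·log₂(8) = 329 + 167·3.0000 = 830.0000 ms.
RT(11) = 329 + 167·log₂(12) = 329 + 167·3.5850 = 927.6950 ms.
Difference = 830.0000 − 927.6950 = -97.6950 ≈ -97.7 ms.

-97.7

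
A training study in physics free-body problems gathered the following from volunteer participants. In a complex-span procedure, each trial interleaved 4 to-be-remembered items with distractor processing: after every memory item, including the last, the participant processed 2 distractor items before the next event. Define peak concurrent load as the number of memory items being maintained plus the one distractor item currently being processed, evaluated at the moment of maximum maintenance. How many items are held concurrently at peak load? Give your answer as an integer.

5

Maintenance is greatest during the distractor(s) after memory item 4: all 4 memory items are being held.
One distractor item is concurrently being processed.
Peak concurrent load = 4 + 1 = 5 items.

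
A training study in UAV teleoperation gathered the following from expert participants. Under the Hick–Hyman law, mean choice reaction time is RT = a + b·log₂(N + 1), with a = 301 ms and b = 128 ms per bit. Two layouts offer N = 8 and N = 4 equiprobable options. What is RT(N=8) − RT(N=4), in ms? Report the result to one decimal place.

108.5

RT(8) = 301 + 128·log₂(9) = 301 + 128·3.1699 = 706.7472 ms.
RT(4) = 301 + 128·log₂(5) = 301 + 128·2.3219 = 598.2032 ms.
Difference = 706.7472 − 598.2032 = 108.5440 ≈ 108.5 ms.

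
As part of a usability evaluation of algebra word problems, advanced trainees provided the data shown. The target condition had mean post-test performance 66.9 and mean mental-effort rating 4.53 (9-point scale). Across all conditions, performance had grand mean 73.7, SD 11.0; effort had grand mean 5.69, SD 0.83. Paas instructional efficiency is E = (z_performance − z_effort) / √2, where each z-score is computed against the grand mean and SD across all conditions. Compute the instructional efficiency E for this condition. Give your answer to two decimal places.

0.55

z_performance = (66.9 − 73.7) / 11.0 = -6.8000 / 11.0 = -0.6182.
z_effort = (4.53 − 5.69) / 0.83 = -1.1600 / 0.83 = -1.3976.
z_P − z_E = -0.6182 − (-1.3976) = 0.7794.
E = 0.7794 / √2 = 0.7794 / 1.41421 = 0.5511 ≈ 0.55.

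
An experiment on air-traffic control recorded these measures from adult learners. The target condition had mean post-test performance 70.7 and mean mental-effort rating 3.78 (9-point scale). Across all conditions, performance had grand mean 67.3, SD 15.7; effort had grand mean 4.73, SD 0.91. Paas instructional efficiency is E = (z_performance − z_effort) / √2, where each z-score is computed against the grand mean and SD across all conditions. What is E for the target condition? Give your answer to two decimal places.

0.89

z_performance = (70.7 − 67.3) / 15.7 = 3.4000 / 15.7 = 0.2166.
z_effort = (3.78 − 4.73) / 0.91 = -0.9500 / 0.91 = -1.0440.
z_P − z_E = 0.2166 − (-1.0440) = 1.2606.
E = 1.2606 / √2 = 1.2606 / 1.41421 = 0.8914 ≈ 0.89.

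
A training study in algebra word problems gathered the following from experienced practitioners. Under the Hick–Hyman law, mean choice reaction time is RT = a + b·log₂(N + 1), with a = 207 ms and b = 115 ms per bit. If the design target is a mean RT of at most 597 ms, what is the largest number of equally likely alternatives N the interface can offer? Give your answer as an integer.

9

Set 207 + 115·log₂(N + 1) ≤ 597.
log₂(N + 1) ≤ (597 − 207) / 115 = 3.3913.
N + 1 ≤ 2^3.3913 = 10.4926.
N ≤ 9.4926, so the largest integer N is 9.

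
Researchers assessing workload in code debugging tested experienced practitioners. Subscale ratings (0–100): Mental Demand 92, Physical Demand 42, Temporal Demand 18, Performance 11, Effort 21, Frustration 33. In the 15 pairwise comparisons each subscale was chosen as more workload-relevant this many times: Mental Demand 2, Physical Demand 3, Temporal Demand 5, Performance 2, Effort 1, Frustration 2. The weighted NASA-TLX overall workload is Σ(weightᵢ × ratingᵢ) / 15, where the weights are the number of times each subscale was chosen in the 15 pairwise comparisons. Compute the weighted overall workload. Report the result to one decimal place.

33.9

The tallies are the weights (they sum to 15).
Weighted sum = 2·92 + 3·42 + 5·18 + 2·11 + 1·21 + 2·33
            = 184 + 126 + 90 + 22 + 21 + 66 = 509.
Overall workload = 509 / 15 = 33.9333 ≈ 33.9.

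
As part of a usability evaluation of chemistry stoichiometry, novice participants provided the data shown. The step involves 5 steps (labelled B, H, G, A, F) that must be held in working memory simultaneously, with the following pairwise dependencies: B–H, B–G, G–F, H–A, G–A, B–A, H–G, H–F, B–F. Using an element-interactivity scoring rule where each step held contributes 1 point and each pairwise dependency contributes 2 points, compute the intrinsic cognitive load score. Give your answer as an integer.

Count of steps held simultaneously: 5.
Count of pairwise dependencies listed: 9.
Element contribution: 5 × 1 = 5.
Interaction contribution: 9 × 2 = 18.
Intrinsic load = 5 + 18 = 23.

23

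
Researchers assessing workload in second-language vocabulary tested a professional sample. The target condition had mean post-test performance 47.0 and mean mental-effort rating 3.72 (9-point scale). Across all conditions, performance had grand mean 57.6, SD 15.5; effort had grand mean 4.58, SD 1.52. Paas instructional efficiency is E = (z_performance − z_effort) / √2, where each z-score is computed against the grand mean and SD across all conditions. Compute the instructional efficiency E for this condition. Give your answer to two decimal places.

z_performance = (47.0 − 57.6) / 15.5 = -10.6000 / 15.5 = -0.6839.
z_effort = (3.72 − 4.58) / 1.52 = -0.8600 / 1.52 = -0.5658.
z_P − z_E = -0.6839 − (-0.5658) = -0.1181.
E = -0.1181 / √2 = -0.1181 / 1.41421 = -0.0835 ≈ -0.08.

-0.08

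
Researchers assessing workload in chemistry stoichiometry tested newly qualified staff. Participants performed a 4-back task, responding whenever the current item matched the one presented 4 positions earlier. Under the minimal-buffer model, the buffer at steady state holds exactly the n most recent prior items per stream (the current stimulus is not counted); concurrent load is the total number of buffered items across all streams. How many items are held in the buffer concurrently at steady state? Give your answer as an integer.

4

The buffer holds the 4 most recent prior items.
Steady-state concurrent load = 4 items.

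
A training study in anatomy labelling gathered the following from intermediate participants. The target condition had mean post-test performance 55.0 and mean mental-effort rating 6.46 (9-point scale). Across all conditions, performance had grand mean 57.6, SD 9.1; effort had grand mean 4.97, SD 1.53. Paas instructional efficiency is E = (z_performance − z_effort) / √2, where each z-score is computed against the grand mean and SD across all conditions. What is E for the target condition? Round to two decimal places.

-0.89

z_performance = (55.0 − 57.6) / 9.1 = -2.6000 / 9.1 = -0.2857.
z_effort = (6.46 − 4.97) / 1.53 = 1.4900 / 1.53 = 0.9739.
z_P − z_E = -0.2857 − 0.9739 = -1.2596.
E = -1.2596 / √2 = -1.2596 / 1.41421 = -0.8907 ≈ -0.89.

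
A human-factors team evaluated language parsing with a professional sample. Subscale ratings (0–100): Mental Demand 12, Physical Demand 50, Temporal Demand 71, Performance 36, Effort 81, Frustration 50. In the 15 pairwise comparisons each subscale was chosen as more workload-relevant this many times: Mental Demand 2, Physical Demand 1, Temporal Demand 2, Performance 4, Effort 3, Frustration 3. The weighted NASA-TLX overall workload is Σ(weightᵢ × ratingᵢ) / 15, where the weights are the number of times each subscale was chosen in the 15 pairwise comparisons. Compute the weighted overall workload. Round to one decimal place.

50.2

The tallies are the weights (they sum to 15).
Weighted sum = 2·12 + 1·50 + 2·71 + 4·36 + 3·81 + 3·50
            = 24 + 50 + 142 + 144 + 243 + 150 = 753.
Overall workload = 753 / 15 = 50.2000 ≈ 50.2.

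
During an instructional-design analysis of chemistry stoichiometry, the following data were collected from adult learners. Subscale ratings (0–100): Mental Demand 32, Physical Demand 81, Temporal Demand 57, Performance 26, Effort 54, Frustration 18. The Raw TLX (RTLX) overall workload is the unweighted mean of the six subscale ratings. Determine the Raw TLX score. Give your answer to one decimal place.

44.7

Sum of ratings = 32 + 81 + 57 + 26 + 54 + 18 = 268.
RTLX = 268 / 6 = 44.6667 ≈ 44.7.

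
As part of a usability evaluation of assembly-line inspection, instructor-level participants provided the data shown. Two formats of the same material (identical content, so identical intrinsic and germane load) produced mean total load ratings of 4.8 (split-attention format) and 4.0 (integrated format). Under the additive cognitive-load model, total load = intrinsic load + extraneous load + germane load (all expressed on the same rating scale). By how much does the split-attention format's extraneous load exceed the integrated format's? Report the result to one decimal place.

0.8

Intrinsic and germane load are equal across formats, so the difference in total load equals the difference in extraneous load.
Extraneous-load difference = 4.8 − 4.0 = 0.8.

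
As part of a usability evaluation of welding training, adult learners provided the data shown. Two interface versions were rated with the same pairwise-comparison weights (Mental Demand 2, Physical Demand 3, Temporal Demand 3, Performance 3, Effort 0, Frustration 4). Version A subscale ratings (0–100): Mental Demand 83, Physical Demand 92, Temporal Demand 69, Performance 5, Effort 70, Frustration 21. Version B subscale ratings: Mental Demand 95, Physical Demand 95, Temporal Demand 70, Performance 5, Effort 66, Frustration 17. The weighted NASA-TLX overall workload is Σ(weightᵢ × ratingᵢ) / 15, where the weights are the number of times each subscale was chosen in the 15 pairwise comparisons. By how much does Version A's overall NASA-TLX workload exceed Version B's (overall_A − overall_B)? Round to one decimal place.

-1.3

Version A weighted sum = 2·83 + 3·92 + 3·69 + 3·5 + 0·70 + 4·21 = 166 + 276 + 207 + 15 + 0 + 84 = 748; overall_A = 748/15 = 49.8667.
Version B weighted sum = 2·95 + 3·95 + 3·70 + 3·5 + 0·66 + 4·17 = 190 + 285 + 210 + 15 + 0 + 68 = 768; overall_B = 768/15 = 51.2000.
Difference = 49.8667 − 51.2000 = -1.3333 ≈ -1.3.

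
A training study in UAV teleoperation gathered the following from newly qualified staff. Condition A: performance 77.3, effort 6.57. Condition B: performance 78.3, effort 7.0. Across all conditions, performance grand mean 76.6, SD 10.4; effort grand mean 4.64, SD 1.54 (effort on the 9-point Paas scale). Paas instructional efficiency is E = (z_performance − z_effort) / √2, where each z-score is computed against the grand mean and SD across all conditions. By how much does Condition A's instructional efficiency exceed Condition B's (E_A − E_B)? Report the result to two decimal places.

Condition A: z_P = (77.3 − 76.6)/10.4 = 0.0673; z_E = (6.57 − 4.64)/1.54 = 1.2532; E_A = (0.0673 − 1.2532)/√2 = -0.8386.
Condition B: z_P = (78.3 − 76.6)/10.4 = 0.1635; z_E = (7.0 − 4.64)/1.54 = 1.5325; E_B = (0.1635 − 1.5325)/√2 = -0.9680.
E_A − E_B = -0.8386 − (-0.9680) = 0.1294 ≈ 0.13.

0.13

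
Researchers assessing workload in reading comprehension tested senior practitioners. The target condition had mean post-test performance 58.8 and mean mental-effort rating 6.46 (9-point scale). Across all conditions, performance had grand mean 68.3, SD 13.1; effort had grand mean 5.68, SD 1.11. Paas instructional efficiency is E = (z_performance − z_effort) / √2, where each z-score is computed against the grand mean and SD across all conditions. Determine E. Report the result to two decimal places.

z_performance = (58.8 − 68.3) / 13.1 = -9.5000 / 13.1 = -0.7252.
z_effort = (6.46 − 5.68) / 1.11 = 0.7800 / 1.11 = 0.7027.
z_P − z_E = -0.7252 − 0.7027 = -1.4279.
E = -1.4279 / √2 = -1.4279 / 1.41421 = -1.0097 ≈ -1.01.

-1.01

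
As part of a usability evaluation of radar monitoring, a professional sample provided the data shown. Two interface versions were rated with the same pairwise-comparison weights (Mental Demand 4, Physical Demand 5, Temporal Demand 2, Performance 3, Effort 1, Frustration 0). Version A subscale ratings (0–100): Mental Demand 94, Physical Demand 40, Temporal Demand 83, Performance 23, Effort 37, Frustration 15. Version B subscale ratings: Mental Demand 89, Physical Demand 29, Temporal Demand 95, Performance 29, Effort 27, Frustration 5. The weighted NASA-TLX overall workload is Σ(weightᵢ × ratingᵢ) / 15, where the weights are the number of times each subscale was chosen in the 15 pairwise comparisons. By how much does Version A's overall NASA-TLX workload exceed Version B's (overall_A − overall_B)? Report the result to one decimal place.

2.9

Version A weighted sum = 4·94 + 5·40 + 2·83 + 3·23 + 1·37 + 0·15 = 376 + 200 + 166 + 69 + 37 + 0 = 848; overall_A = 848/15 = 56.5333.
Version B weighted sum = 4·89 + 5·29 + 2·95 + 3·29 + 1·27 + 0·5 = 356 + 145 + 190 + 87 + 27 + 0 = 805; overall_B = 805/15 = 53.6667.
Difference = 56.5333 − 53.6667 = 2.8666 ≈ 2.9.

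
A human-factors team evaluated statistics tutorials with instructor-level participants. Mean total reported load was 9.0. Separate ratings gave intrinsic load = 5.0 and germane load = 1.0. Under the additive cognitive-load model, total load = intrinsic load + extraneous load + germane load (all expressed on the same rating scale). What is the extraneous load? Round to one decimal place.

extraneous load = total − intrinsic − germane
             = 9.0 − 5.0 − 1.0 = 3.0.

3.0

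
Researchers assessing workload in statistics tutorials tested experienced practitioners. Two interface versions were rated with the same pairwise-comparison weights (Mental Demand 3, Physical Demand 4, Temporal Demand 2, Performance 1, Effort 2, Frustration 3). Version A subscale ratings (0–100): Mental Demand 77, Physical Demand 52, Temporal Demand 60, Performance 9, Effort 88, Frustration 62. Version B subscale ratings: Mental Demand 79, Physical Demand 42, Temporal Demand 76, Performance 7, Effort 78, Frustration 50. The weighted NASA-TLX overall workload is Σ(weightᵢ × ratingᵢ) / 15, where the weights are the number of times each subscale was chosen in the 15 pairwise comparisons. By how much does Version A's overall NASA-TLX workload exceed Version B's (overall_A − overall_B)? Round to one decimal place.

Version A weighted sum = 3·77 + 4·52 + 2·60 + 1·9 + 2·88 + 3·62 = 231 + 208 + 120 + 9 + 176 + 186 = 930; overall_A = 930/15 = 62.0000.
Version B weighted sum = 3·79 + 4·42 + 2·76 + 1·7 + 2·78 + 3·50 = 237 + 168 + 152 + 7 + 156 + 150 = 870; overall_B = 870/15 = 58.0000.
Difference = 62.0000 − 58.0000 = 4.0000 ≈ 4.0.

4.0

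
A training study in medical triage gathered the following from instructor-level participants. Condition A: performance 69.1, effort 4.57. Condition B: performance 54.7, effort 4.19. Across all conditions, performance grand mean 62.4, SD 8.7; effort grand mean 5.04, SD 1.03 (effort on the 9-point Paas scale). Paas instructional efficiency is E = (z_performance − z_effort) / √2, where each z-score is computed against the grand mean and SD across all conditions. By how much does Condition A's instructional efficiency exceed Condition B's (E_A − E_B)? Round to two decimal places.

0.91

Condition A: z_P = (69.1 − 62.4)/8.7 = 0.7701; z_E = (4.57 − 5.04)/1.03 = -0.4563; E_A = (0.7701 − (-0.4563))/√2 = 0.8672.
Condition B: z_P = (54.7 − 62.4)/8.7 = -0.8851; z_E = (4.19 − 5.04)/1.03 = -0.8252; E_B = (-0.8851 − (-0.8252))/√2 = -0.0424.
E_A − E_B = 0.8672 − (-0.0424) = 0.9096 ≈ 0.91.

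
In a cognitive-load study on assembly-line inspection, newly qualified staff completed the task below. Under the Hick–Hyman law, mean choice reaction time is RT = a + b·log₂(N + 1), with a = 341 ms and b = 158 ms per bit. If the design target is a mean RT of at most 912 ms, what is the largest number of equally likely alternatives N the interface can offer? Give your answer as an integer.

Set 341 + 158·log₂(N + 1) ≤ 912.
log₂(N + 1) ≤ (912 − 341) / 158 = 3.6139.
N + 1 ≤ 2^3.6139 = 12.2431.
N ≤ 11.2431, so the largest integer N is 11.

11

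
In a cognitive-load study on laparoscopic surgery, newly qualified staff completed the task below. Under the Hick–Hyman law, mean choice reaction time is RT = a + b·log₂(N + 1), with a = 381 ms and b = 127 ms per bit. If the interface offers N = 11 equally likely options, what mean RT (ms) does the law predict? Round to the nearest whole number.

log₂(11 + 1) = log₂(12) = 3.5850.
RT = 381 + 127 × 3.5850 = 381 + 455.2950 = 836.2950 ms.
≈ 836 ms.

836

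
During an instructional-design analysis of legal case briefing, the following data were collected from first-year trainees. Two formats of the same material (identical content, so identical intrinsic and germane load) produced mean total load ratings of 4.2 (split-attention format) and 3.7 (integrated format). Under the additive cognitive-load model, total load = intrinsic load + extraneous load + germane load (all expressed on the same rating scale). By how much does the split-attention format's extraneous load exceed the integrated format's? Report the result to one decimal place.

0.5

Intrinsic and germane load are equal across formats, so the difference in total load equals the difference in extraneous load.
Extraneous-load difference = 4.2 − 3.7 = 0.5.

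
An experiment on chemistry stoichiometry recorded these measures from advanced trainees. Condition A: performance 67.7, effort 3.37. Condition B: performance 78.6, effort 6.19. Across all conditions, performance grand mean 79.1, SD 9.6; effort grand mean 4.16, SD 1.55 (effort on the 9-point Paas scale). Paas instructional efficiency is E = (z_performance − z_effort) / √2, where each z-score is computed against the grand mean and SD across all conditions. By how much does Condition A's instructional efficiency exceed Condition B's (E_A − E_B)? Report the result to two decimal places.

0.48

Condition A: z_P = (67.7 − 79.1)/9.6 = -1.1875; z_E = (3.37 − 4.16)/1.55 = -0.5097; E_A = (-1.1875 − (-0.5097))/√2 = -0.4793.
Condition B: z_P = (78.6 − 79.1)/9.6 = -0.0521; z_E = (6.19 − 4.16)/1.55 = 1.3097; E_B = (-0.0521 − 1.3097)/√2 = -0.9629.
E_A − E_B = -0.4793 − (-0.9629) = 0.4836 ≈ 0.48.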